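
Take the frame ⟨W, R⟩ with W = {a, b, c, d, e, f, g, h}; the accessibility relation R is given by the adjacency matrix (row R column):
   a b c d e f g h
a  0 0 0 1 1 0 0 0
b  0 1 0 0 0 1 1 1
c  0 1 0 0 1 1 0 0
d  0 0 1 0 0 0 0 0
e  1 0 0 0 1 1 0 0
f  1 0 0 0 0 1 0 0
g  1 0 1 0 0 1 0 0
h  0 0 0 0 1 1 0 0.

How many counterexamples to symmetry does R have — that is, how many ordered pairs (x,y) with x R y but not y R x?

15

Enumerating: (a,d), (b,f), (b,g), (b,h), (c,b), (c,e), (c,f), (d,c), (e,f), (f,a), (g,a), (g,c), (g,f), (h,e), (h,f).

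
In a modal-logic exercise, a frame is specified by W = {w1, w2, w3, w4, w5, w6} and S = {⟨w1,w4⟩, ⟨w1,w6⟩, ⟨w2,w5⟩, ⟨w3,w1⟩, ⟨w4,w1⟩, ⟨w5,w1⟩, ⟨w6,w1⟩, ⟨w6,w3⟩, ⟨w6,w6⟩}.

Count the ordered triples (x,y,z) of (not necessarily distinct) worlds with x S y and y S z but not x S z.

Enumerating: (w1,w4,w1), (w1,w6,w1), (w1,w6,w3), (w2,w5,w1), (w3,w1,w4), (w3,w1,w6), (w4,w1,w4), (w4,w1,w6), (w5,w1,w4), (w5,w1,w6), (w6,w1,w4).

11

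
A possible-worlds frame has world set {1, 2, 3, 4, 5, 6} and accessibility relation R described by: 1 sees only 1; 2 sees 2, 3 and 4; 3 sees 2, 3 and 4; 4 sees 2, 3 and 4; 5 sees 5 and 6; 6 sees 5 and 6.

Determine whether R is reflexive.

Yes

Reflexive: yes — every world is R-related to itself.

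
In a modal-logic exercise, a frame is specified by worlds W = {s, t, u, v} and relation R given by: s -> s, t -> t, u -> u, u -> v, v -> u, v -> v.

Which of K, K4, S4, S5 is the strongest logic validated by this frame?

S5

Transitive (axiom 4): yes — every two-step R-path is closed by a direct edge.
Reflexive (axiom T): yes — every world is R-related to itself.
Euclidean (axiom 5): yes — any two successors of a common world are R-related.
So F validates K, K4, S4, S5. The strongest is S5.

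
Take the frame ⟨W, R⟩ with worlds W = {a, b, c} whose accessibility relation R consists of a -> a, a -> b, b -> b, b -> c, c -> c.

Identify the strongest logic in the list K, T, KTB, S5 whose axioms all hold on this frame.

T

Reflexive (axiom T): yes — every world is R-related to itself.
Symmetric (axiom B): no — a R b but not b R a.
Euclidean (axiom 5): no — a R b and a R a, but not b R a.
So F validates K, T; KTB would additionally require R to be symmetric. The strongest is T.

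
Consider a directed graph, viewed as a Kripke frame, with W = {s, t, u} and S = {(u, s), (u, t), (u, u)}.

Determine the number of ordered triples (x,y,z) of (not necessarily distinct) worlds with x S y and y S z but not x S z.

0

S is transitive; there are no such tuples.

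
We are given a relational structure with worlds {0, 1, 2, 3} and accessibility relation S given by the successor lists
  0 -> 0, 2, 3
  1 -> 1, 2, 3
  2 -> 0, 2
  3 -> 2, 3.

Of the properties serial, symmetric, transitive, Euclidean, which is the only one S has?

serial

Serial: yes — every world has a successor (e.g. 0 S 0).
Symmetric: no — 0 S 3 but not 3 S 0.
Transitive: no — 1 S 2 and 2 S 0, but not 1 S 0.
Euclidean: no — 0 S 2 and 0 S 3, but not 2 S 3.
Only serial holds.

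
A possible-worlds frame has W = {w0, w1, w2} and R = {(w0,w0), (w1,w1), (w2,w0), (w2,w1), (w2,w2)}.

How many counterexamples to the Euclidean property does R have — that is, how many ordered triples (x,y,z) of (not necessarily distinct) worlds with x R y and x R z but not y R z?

4

Enumerating: (w2,w0,w1), (w2,w0,w2), (w2,w1,w0), (w2,w1,w2).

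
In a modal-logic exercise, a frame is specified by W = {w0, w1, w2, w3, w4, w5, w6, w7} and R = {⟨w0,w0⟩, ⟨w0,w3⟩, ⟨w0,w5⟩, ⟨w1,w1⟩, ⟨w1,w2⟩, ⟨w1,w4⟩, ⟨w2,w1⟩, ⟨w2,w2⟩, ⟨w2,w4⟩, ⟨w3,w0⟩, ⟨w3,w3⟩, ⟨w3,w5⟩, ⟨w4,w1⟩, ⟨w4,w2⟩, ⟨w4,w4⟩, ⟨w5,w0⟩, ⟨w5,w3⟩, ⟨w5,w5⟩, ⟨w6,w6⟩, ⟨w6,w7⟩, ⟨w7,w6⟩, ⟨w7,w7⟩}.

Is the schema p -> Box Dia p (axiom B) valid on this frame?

The schema B characterises exactly the symmetric frames.
Symmetric: yes — every pair in R has its reverse in R.

Yes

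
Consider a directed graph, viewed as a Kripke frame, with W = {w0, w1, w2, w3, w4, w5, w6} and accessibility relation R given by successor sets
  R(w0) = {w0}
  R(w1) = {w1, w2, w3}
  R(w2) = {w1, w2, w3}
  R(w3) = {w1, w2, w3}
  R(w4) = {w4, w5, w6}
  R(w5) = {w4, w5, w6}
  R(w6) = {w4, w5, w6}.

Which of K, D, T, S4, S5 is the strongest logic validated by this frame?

S5

Serial (axiom D): yes — every world has a successor (e.g. w0 R w0).
Reflexive (axiom T): yes — every world is R-related to itself.
Transitive (axiom 4): yes — every two-step R-path is closed by a direct edge.
Euclidean (axiom 5): yes — any two successors of a common world are R-related.
So F validates K, D, T, S4, S5. The strongest is S5.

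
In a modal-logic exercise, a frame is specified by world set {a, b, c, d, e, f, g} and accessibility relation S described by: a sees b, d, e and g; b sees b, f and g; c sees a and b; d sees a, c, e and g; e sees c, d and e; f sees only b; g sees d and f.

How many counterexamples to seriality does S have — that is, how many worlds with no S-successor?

0

S is serial; there are no such worlds.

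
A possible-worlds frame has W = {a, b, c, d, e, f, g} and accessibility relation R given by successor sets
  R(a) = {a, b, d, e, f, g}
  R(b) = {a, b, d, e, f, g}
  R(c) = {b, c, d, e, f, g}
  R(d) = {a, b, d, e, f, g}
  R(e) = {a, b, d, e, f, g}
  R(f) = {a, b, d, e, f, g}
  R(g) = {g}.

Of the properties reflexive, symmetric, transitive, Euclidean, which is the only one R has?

Reflexive: yes — every world is R-related to itself.
Symmetric: no — a R g but not g R a.
Transitive: no — c R b and b R a, but not c R a.
Euclidean: no — a R g and a R b, but not g R b.
Only reflexive holds.

reflexive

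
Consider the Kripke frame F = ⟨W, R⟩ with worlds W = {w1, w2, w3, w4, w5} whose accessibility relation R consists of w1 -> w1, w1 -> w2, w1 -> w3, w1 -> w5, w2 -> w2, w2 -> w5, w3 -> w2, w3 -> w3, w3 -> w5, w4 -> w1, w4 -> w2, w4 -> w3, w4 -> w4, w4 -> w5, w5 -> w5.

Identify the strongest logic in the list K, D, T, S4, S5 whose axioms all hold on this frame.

S4

Serial (axiom D): yes — every world has a successor (e.g. w1 R w1).
Reflexive (axiom T): yes — every world is R-related to itself.
Transitive (axiom 4): yes — every two-step R-path is closed by a direct edge.
Euclidean (axiom 5): no — w1 R w2 and w1 R w3, but not w2 R w3.
So F validates K, D, T, S4; S5 would additionally require R to be Euclidean. The strongest is S4.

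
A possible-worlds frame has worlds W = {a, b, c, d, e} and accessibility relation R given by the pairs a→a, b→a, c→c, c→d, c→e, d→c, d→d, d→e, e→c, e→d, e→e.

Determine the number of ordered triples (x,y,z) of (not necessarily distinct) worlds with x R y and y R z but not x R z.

R is transitive; there are no such tuples.

0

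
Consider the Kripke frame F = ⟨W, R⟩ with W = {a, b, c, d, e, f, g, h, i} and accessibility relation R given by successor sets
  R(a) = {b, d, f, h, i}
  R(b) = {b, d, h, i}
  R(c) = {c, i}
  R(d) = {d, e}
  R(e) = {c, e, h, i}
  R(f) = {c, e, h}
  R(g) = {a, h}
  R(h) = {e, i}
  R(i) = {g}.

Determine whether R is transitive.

Transitive: no — a R d and d R e, but not a R e.

No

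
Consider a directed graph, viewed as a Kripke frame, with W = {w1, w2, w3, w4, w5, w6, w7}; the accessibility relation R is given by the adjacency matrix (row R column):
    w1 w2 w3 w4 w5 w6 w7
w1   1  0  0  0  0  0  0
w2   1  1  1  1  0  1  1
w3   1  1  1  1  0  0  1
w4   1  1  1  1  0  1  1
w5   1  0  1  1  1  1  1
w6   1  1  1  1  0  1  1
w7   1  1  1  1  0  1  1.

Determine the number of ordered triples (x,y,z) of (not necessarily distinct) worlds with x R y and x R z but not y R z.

Enumerating: (w2,w1,w2), (w2,w1,w3), (w2,w1,w4), (w2,w1,w6), (w2,w1,w7), (w2,w3,w6), (w3,w1,w2), (w3,w1,w3), (w3,w1,w4), (w3,w1,w7), (w4,w1,w2), (w4,w1,w3), … and 26 more.
Total: 38.

38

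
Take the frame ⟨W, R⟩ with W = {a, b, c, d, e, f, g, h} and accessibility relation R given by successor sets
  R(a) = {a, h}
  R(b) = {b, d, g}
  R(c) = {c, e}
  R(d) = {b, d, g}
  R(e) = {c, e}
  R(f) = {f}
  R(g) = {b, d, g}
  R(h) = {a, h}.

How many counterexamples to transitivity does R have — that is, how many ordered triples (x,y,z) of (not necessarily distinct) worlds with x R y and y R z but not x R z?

R is transitive; there are no such tuples.

0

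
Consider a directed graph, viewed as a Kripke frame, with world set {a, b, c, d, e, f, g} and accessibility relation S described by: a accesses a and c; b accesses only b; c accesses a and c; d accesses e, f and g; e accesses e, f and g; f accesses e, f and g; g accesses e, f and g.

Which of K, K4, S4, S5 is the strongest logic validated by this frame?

K4

Transitive (axiom 4): yes — every two-step S-path is closed by a direct edge.
Reflexive (axiom T): no — d is not related to itself.
Euclidean (axiom 5): yes — any two successors of a common world are S-related.
So F validates K, K4; S4 would additionally require S to be reflexive. The strongest is K4.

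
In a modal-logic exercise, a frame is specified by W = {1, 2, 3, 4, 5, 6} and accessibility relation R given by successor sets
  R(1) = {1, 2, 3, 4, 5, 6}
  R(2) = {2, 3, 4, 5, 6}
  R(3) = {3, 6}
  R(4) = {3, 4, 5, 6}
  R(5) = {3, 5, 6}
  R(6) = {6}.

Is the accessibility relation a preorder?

Yes

Reflexive: yes — every world is R-related to itself.
Transitive: yes — every two-step R-path is closed by a direct edge.
So R is a preorder.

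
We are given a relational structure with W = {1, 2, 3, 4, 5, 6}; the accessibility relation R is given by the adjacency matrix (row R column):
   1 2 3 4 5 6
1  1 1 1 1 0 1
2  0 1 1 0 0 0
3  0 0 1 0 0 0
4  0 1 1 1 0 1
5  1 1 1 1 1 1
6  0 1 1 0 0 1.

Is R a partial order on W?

Reflexive: yes — every world is R-related to itself.
Transitive: yes — every two-step R-path is closed by a direct edge.
Antisymmetric: yes — no distinct pair is related both ways.
So R is a partial order.

Yes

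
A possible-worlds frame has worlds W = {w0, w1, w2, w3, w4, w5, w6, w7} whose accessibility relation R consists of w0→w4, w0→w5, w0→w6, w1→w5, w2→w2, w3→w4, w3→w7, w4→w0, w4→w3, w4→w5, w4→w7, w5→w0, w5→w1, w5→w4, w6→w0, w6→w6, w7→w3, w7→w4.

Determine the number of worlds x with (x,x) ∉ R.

Enumerating: w0, w1, w3, w4, w5, w7.

6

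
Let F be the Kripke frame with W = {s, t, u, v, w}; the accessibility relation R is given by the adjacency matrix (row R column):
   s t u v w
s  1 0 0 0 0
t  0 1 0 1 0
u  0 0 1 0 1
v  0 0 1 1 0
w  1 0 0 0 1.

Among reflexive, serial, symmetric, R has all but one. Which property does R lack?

symmetric

Reflexive: yes — every world is R-related to itself.
Serial: yes — every world has a successor (e.g. s R s).
Symmetric: no — t R v but not v R t.
Only symmetric fails.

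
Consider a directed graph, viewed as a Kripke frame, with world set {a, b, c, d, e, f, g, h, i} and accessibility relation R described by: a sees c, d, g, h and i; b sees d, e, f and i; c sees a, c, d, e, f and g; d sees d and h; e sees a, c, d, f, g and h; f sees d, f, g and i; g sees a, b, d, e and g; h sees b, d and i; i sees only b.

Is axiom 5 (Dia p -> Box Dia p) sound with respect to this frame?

The schema 5 characterises exactly the Euclidean frames.
Euclidean: no — a R c and a R h, but not c R h.

No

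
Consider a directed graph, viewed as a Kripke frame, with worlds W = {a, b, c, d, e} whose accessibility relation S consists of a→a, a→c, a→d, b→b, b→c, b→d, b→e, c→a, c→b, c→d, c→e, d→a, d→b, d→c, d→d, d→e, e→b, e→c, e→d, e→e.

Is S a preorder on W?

No

Reflexive: no — c is not related to itself.
Transitive: no — a S c and c S b, but not a S b.
So S is not a preorder.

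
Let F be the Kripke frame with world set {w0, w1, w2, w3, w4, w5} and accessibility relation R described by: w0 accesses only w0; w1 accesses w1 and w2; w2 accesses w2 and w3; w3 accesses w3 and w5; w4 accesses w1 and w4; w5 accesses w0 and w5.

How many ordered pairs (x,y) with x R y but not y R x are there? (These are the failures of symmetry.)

5

Enumerating: (w1,w2), (w2,w3), (w3,w5), (w4,w1), (w5,w0).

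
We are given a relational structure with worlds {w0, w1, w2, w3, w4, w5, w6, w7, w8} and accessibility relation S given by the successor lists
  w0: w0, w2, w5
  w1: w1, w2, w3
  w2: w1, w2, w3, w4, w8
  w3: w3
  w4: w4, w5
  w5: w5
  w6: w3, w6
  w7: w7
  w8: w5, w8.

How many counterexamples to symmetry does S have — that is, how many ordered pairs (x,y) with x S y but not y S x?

9

Enumerating: (w0,w2), (w0,w5), (w1,w3), (w2,w3), (w2,w4), (w2,w8), (w4,w5), (w6,w3), (w8,w5).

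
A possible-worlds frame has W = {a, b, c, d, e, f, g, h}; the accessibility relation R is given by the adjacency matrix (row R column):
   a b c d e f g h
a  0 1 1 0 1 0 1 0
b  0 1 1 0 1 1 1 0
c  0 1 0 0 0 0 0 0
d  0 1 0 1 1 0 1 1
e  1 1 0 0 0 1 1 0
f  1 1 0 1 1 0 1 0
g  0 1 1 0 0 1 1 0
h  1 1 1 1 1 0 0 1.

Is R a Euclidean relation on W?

Euclidean: no — a R c and a R e, but not c R e.

No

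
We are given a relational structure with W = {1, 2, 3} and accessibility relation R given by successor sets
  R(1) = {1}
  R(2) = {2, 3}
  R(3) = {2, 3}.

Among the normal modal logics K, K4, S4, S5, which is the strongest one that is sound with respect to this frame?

Transitive (axiom 4): yes — every two-step R-path is closed by a direct edge.
Reflexive (axiom T): yes — every world is R-related to itself.
Euclidean (axiom 5): yes — any two successors of a common world are R-related.
So F validates K, K4, S4, S5. The strongest is S5.

S5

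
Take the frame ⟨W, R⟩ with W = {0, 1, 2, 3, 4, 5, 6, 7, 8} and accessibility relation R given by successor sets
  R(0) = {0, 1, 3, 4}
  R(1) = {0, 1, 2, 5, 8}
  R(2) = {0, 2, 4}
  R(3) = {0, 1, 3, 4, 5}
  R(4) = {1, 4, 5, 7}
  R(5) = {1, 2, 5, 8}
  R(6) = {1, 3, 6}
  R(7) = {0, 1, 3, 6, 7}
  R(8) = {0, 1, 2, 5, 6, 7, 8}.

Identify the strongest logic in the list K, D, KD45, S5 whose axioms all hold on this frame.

D

Serial (axiom D): yes — every world has a successor (e.g. 0 R 0).
Euclidean (axiom 5): no — 0 R 1 and 0 R 3, but not 1 R 3.
Transitive (axiom 4): no — 0 R 1 and 1 R 2, but not 0 R 2.
Reflexive (axiom T): yes — every world is R-related to itself.
So F validates K, D; KD45 would additionally require R to be Euclidean and transitive. The strongest is D.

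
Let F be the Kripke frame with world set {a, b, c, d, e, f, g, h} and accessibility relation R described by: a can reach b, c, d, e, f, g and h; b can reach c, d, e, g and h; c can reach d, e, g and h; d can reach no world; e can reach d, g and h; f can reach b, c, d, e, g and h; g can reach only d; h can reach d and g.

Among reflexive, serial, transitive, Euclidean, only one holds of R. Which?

transitive

Reflexive: no — a is not related to itself.
Serial: no — d has no R-successor.
Transitive: yes — every two-step R-path is closed by a direct edge.
Euclidean: no — a R b and a R f, but not b R f.
Only transitive holds.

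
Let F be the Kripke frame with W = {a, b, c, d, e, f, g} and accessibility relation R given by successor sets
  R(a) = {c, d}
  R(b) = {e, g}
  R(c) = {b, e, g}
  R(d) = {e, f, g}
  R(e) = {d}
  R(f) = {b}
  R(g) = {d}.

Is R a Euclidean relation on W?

No

Euclidean: no — a R c and a R d, but not c R d.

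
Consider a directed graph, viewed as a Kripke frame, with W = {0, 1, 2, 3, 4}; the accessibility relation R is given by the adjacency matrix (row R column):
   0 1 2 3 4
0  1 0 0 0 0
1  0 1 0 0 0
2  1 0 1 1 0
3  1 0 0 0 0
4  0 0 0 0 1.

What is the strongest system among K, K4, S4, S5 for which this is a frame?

Transitive (axiom 4): yes — every two-step R-path is closed by a direct edge.
Reflexive (axiom T): no — 3 is not related to itself.
Euclidean (axiom 5): no — 2 R 0 and 2 R 3, but not 0 R 3.
So F validates K, K4; S4 would additionally require R to be reflexive. The strongest is K4.

K4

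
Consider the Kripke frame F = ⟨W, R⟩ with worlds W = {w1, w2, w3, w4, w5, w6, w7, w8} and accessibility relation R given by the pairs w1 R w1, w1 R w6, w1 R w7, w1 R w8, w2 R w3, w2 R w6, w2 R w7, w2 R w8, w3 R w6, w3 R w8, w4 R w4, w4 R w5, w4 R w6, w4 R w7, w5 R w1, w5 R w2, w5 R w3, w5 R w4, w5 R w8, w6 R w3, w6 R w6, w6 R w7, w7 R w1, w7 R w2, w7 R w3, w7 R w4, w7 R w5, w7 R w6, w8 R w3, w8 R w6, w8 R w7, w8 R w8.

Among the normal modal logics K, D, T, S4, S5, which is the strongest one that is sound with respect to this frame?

Serial (axiom D): yes — every world has a successor (e.g. w1 R w1).
Reflexive (axiom T): no — w2 is not related to itself.
Transitive (axiom 4): no — w1 R w6 and w6 R w3, but not w1 R w3.
Euclidean (axiom 5): no — w1 R w6 and w1 R w8, but not w6 R w8.
So F validates K, D; T would additionally require R to be reflexive. The strongest is D.

D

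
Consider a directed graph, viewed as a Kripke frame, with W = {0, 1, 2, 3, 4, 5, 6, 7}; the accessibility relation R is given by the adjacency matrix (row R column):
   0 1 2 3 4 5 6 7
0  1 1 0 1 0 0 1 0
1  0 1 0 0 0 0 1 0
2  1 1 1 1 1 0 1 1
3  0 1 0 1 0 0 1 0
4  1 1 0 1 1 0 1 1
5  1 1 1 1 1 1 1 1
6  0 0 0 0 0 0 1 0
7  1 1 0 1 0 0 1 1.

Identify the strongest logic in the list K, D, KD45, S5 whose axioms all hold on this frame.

D

Serial (axiom D): yes — every world has a successor (e.g. 0 R 0).
Euclidean (axiom 5): no — 0 R 1 and 0 R 3, but not 1 R 3.
Transitive (axiom 4): yes — every two-step R-path is closed by a direct edge.
Reflexive (axiom T): yes — every world is R-related to itself.
So F validates K, D; KD45 would additionally require R to be Euclidean. The strongest is D.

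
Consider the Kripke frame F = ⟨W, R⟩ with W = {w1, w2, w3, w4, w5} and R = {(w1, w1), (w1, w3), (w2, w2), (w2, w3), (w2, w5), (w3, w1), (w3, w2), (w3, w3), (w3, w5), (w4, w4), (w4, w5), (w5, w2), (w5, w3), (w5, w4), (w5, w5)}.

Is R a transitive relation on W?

No

Transitive: no — w1 R w3 and w3 R w2, but not w1 R w2.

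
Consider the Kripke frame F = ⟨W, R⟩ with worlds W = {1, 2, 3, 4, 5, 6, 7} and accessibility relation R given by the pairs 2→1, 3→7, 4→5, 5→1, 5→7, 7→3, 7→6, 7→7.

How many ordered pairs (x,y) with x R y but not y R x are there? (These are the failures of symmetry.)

5

Enumerating: (2,1), (4,5), (5,1), (5,7), (7,6).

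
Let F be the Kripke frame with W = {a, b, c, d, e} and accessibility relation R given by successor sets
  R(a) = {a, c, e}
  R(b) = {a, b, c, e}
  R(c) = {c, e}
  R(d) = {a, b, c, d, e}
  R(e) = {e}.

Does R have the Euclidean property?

Euclidean: no — a R e and a R c, but not e R c.

No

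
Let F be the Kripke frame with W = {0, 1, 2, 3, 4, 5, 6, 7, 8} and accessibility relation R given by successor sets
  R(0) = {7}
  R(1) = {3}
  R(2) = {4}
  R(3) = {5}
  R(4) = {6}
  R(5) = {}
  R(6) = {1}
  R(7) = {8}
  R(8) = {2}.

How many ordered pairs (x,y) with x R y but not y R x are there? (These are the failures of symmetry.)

Enumerating: (0,7), (1,3), (2,4), (3,5), (4,6), (6,1), (7,8), (8,2).

8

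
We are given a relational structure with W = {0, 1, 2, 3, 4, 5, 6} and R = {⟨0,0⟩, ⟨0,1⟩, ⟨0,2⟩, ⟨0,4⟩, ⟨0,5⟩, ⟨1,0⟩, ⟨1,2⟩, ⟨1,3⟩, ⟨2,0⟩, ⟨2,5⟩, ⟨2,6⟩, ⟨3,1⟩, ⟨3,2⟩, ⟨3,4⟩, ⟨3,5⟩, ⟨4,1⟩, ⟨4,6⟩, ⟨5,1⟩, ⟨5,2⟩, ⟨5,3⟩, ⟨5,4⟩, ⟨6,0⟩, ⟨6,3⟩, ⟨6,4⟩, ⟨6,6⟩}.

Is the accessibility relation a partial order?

No

Reflexive: no — 1 is not related to itself.
Transitive: no — 0 R 1 and 1 R 3, but not 0 R 3.
Antisymmetric: no — 0 R 1 and 1 R 0 with 0 ≠ 1.
So R is not a partial order.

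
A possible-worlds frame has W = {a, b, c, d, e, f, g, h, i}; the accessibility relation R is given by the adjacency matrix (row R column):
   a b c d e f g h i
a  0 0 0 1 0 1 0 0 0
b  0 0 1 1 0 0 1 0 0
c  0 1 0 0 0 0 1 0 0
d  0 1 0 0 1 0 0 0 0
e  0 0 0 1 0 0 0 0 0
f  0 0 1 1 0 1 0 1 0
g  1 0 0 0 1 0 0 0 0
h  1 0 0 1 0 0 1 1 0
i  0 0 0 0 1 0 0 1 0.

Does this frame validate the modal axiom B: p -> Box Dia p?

No

The schema B characterises exactly the symmetric frames.
Symmetric: no — a R d but not d R a.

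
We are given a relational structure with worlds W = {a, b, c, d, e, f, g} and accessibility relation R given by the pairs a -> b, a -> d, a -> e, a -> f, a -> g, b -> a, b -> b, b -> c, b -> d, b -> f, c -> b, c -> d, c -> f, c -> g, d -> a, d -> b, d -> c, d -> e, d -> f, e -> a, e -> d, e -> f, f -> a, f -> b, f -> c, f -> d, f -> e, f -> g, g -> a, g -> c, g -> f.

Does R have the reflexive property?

Reflexive: no — a is not related to itself.

No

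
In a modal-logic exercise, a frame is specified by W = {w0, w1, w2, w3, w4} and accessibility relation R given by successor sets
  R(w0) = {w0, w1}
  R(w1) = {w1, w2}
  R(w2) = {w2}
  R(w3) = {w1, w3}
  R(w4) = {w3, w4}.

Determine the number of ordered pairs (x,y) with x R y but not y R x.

4

Enumerating: (w0,w1), (w1,w2), (w3,w1), (w4,w3).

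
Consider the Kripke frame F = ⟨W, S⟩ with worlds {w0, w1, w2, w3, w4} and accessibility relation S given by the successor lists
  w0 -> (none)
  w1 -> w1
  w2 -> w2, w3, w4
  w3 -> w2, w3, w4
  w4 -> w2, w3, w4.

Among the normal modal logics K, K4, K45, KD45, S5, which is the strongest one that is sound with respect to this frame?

Transitive (axiom 4): yes — every two-step S-path is closed by a direct edge.
Euclidean (axiom 5): yes — any two successors of a common world are S-related.
Serial (axiom D): no — w0 has no S-successor.
Reflexive (axiom T): no — w0 is not related to itself.
So F validates K, K4, K45; KD45 would additionally require S to be serial. The strongest is K45.

K45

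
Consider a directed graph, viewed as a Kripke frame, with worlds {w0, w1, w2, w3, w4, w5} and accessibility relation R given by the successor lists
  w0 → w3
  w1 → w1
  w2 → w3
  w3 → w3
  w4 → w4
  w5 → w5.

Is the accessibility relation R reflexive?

Reflexive: no — w0 is not related to itself.

No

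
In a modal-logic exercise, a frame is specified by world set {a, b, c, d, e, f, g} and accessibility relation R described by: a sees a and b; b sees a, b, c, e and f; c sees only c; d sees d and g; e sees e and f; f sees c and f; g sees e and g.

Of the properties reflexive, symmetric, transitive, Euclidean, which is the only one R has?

reflexive

Reflexive: yes — every world is R-related to itself.
Symmetric: no — b R c but not c R b.
Transitive: no — a R b and b R c, but not a R c.
Euclidean: no — b R a and b R c, but not a R c.
Only reflexive holds.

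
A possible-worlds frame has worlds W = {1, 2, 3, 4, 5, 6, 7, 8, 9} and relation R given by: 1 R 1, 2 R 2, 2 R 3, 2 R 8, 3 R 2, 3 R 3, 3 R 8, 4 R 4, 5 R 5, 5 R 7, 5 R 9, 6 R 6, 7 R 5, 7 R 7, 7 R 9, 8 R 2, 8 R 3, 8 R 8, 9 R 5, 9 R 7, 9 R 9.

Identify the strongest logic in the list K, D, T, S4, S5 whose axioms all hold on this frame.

S5

Serial (axiom D): yes — every world has a successor (e.g. 1 R 1).
Reflexive (axiom T): yes — every world is R-related to itself.
Transitive (axiom 4): yes — every two-step R-path is closed by a direct edge.
Euclidean (axiom 5): yes — any two successors of a common world are R-related.
So F validates K, D, T, S4, S5. The strongest is S5.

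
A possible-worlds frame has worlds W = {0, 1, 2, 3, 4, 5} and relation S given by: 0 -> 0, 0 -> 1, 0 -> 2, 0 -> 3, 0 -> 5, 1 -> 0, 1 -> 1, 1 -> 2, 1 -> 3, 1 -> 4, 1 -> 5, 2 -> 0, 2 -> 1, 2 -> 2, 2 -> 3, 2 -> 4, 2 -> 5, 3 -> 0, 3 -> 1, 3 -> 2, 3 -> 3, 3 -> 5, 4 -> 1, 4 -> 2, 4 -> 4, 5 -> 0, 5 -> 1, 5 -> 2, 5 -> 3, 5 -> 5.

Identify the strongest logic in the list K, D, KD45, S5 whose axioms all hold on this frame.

Serial (axiom D): yes — every world has a successor (e.g. 0 S 0).
Euclidean (axiom 5): no — 1 S 0 and 1 S 4, but not 0 S 4.
Transitive (axiom 4): no — 0 S 1 and 1 S 4, but not 0 S 4.
Reflexive (axiom T): yes — every world is S-related to itself.
So F validates K, D; KD45 would additionally require S to be Euclidean and transitive. The strongest is D.

D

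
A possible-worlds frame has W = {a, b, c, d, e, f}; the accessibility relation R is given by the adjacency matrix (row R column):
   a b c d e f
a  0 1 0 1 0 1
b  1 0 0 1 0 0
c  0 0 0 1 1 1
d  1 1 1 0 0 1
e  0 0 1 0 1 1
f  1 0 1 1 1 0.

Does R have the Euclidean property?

Euclidean: no — a R b and a R f, but not b R f.

No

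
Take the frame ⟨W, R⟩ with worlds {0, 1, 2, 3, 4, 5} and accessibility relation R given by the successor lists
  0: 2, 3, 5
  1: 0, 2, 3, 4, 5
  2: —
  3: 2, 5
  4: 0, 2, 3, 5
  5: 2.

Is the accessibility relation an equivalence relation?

Reflexive: no — 0 is not related to itself.
Symmetric: no — 0 R 2 but not 2 R 0.
Transitive: yes — every two-step R-path is closed by a direct edge.
So R is not an equivalence relation.

No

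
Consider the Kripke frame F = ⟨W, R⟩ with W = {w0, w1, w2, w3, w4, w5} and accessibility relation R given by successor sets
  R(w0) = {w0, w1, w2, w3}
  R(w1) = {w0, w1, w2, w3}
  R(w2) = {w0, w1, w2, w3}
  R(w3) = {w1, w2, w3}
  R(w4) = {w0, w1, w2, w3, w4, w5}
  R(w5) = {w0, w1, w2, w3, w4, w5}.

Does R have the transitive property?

No

Transitive: no — w3 R w1 and w1 R w0, but not w3 R w0.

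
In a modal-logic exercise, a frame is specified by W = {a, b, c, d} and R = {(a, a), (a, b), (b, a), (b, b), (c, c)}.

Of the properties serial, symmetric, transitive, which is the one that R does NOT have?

serial

Serial: no — d has no R-successor.
Symmetric: yes — every pair in R has its reverse in R.
Transitive: yes — every two-step R-path is closed by a direct edge.
Only serial fails.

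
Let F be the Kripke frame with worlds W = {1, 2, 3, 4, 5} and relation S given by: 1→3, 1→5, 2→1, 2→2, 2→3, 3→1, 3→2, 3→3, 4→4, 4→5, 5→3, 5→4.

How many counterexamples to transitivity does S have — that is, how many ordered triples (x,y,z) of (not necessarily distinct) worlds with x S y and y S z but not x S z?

Enumerating: (1,3,1), (1,3,2), (1,5,4), (2,1,5), (3,1,5), (4,5,3), (5,3,1), (5,3,2), (5,4,5).

9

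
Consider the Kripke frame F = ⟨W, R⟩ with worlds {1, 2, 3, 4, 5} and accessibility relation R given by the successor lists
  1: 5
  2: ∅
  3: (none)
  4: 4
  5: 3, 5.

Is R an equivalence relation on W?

No

Reflexive: no — 1 is not related to itself.
Symmetric: no — 1 R 5 but not 5 R 1.
Transitive: no — 1 R 5 and 5 R 3, but not 1 R 3.
So R is not an equivalence relation.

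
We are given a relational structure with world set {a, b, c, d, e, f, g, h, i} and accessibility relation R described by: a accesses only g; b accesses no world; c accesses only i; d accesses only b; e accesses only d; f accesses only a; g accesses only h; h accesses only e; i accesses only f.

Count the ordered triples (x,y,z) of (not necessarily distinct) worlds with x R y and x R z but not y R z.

8

Enumerating: (a,g,g), (c,i,i), (d,b,b), (e,d,d), (f,a,a), (g,h,h), (h,e,e), (i,f,f).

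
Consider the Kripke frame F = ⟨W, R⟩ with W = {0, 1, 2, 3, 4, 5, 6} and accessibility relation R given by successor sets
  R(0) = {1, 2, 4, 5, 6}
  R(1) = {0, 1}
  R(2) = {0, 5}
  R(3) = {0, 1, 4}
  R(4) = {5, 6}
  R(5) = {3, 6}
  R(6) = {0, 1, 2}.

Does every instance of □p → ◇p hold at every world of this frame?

Yes

By correspondence theory, D is valid on a frame iff R is serial.
Serial: yes — every world has a successor (e.g. 0 R 1).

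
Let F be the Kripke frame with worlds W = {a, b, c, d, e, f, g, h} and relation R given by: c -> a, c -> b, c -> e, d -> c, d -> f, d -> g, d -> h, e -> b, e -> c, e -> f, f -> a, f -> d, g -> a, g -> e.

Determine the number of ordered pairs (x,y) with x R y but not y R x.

Enumerating: (c,a), (c,b), (d,c), (d,g), (d,h), (e,b), (e,f), (f,a), (g,a), (g,e).

10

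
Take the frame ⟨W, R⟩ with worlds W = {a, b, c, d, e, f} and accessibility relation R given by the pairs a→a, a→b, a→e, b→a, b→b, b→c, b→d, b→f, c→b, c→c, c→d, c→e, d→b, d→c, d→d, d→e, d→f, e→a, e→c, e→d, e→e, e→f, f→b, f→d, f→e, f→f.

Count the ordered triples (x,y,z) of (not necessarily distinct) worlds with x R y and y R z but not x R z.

Enumerating: (a,b,c), (a,b,d), (a,b,f), (a,e,c), (a,e,d), (a,e,f), (b,a,e), (b,c,e), (b,d,e), (b,f,e), (c,b,a), (c,b,f), … and 14 more.
Total: 26.

26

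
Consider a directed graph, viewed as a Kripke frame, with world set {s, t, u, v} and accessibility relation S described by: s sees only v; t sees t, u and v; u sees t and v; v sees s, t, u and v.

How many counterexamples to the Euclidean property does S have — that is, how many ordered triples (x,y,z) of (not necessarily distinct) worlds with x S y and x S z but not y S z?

7

Enumerating: (t,u,u), (v,s,s), (v,s,t), (v,s,u), (v,t,s), (v,u,s), (v,u,u).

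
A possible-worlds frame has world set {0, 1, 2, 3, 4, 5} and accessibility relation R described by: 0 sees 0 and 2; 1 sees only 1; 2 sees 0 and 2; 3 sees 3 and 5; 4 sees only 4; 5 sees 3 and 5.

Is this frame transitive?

Transitive: yes — every two-step R-path is closed by a direct edge.

Yes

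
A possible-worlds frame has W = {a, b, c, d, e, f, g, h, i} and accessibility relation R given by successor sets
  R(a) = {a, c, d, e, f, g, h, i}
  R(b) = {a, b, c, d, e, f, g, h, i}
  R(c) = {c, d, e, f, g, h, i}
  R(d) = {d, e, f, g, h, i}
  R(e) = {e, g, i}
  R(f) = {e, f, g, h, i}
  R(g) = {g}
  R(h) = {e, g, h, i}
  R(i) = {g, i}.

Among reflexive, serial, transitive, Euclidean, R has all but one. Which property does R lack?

Reflexive: yes — every world is R-related to itself.
Serial: yes — every world has a successor (e.g. a R a).
Transitive: yes — every two-step R-path is closed by a direct edge.
Euclidean: no — a R d and a R c, but not d R c.
Only Euclidean fails.

Euclidean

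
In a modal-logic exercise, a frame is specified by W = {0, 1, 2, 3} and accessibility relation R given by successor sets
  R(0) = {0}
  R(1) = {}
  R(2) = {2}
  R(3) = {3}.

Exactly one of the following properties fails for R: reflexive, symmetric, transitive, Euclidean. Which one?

reflexive

Reflexive: no — 1 is not related to itself.
Symmetric: yes — every pair in R has its reverse in R.
Transitive: yes — every two-step R-path is closed by a direct edge.
Euclidean: yes — any two successors of a common world are R-related.
Only reflexive fails.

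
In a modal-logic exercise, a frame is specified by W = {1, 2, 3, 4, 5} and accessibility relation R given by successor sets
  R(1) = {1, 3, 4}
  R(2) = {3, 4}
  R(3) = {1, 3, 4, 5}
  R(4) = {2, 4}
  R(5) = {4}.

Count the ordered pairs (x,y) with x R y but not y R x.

5

Enumerating: (1,4), (2,3), (3,4), (3,5), (5,4).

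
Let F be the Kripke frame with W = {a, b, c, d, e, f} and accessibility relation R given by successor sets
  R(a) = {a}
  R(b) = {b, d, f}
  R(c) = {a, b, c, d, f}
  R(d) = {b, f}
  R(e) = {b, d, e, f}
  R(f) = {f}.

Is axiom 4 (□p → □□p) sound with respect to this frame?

No

Axiom 4 corresponds to the accessibility relation being transitive.
Transitive: no — d R b and b R d, but not d R d.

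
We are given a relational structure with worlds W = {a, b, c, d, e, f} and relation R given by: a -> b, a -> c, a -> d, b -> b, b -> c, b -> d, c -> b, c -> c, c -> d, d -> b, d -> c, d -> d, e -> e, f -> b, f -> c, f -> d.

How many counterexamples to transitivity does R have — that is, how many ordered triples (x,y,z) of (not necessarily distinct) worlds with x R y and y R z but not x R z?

0

R is transitive; there are no such tuples.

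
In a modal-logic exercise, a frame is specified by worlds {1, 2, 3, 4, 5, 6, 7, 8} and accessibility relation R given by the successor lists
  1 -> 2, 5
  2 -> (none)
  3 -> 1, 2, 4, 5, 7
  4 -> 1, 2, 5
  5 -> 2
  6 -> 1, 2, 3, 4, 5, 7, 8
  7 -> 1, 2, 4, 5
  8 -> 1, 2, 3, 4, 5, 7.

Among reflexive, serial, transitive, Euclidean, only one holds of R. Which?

transitive

Reflexive: no — 1 is not related to itself.
Serial: no — 2 has no R-successor.
Transitive: yes — every two-step R-path is closed by a direct edge.
Euclidean: no — 1 R 2 and 1 R 5, but not 2 R 5.
Only transitive holds.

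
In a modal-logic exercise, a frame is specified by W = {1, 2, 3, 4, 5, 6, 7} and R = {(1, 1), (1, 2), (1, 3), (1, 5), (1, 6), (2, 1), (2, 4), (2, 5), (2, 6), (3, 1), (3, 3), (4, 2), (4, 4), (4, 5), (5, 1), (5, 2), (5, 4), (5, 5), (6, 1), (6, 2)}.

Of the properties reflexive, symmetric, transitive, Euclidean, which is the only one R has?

symmetric

Reflexive: no — 2 is not related to itself.
Symmetric: yes — every pair in R has its reverse in R.
Transitive: no — 1 R 2 and 2 R 4, but not 1 R 4.
Euclidean: no — 1 R 2 and 1 R 3, but not 2 R 3.
Only symmetric holds.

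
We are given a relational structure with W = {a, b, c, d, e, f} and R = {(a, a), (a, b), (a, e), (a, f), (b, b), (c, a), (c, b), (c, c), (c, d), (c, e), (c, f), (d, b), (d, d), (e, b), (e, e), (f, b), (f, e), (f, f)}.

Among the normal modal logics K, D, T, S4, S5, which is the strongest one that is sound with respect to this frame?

S4

Serial (axiom D): yes — every world has a successor (e.g. a R a).
Reflexive (axiom T): yes — every world is R-related to itself.
Transitive (axiom 4): yes — every two-step R-path is closed by a direct edge.
Euclidean (axiom 5): no — a R b and a R e, but not b R e.
So F validates K, D, T, S4; S5 would additionally require R to be Euclidean. The strongest is S4.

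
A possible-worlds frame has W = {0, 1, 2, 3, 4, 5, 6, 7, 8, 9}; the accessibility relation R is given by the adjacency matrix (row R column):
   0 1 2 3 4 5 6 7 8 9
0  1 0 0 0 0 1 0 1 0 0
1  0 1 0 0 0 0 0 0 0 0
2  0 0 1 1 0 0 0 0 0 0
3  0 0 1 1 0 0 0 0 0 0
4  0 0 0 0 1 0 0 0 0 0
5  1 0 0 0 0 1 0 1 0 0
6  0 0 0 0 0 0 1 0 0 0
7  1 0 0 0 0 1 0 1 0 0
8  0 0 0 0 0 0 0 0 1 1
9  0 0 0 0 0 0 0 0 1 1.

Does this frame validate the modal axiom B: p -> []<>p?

Yes

By correspondence theory, B is valid on a frame iff R is symmetric.
Symmetric: yes — every pair in R has its reverse in R.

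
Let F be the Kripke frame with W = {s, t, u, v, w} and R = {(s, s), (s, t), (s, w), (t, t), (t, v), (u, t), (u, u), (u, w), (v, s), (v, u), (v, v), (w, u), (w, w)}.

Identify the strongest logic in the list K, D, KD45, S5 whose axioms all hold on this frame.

D

Serial (axiom D): yes — every world has a successor (e.g. s R s).
Euclidean (axiom 5): no — s R t and s R w, but not t R w.
Transitive (axiom 4): no — s R t and t R v, but not s R v.
Reflexive (axiom T): yes — every world is R-related to itself.
So F validates K, D; KD45 would additionally require R to be Euclidean and transitive. The strongest is D.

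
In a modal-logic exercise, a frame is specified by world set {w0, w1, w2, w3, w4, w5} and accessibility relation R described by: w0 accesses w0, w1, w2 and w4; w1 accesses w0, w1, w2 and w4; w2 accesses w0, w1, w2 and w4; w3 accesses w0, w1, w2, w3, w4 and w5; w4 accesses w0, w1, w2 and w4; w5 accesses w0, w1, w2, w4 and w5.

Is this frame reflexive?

Reflexive: yes — every world is R-related to itself.

Yes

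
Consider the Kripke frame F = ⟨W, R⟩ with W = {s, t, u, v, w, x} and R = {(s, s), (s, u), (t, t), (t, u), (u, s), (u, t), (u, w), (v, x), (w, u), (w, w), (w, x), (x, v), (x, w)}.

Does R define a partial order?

Reflexive: no — u is not related to itself.
Transitive: no — s R u and u R t, but not s R t.
Antisymmetric: no — s R u and u R s with s ≠ u.
So R is not a partial order.

No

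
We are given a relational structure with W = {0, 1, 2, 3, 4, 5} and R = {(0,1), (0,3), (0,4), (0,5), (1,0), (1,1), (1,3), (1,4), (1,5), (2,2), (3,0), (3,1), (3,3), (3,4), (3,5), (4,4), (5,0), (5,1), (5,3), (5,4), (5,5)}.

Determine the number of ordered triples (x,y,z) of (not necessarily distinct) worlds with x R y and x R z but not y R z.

18

Enumerating: (0,4,1), (0,4,3), (0,4,5), (1,0,0), (1,4,0), (1,4,1), (1,4,3), (1,4,5), (3,0,0), (3,4,0), (3,4,1), (3,4,3), (3,4,5), (5,0,0), (5,4,0), (5,4,1), (5,4,3), (5,4,5).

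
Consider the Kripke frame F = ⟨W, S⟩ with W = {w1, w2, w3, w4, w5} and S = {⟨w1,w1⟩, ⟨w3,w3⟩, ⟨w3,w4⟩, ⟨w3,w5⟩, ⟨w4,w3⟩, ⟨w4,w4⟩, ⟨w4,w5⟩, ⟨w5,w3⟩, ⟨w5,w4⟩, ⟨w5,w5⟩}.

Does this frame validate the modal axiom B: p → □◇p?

Axiom B corresponds to the accessibility relation being symmetric.
Symmetric: yes — every pair in S has its reverse in S.

Yes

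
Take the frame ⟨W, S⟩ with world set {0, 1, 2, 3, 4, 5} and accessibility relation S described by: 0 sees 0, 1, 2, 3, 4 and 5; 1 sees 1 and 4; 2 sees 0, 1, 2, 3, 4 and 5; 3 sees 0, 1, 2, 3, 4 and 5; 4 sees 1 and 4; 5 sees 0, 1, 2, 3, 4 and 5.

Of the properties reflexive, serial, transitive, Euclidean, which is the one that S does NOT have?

Reflexive: yes — every world is S-related to itself.
Serial: yes — every world has a successor (e.g. 0 S 0).
Transitive: yes — every two-step S-path is closed by a direct edge.
Euclidean: no — 0 S 1 and 0 S 2, but not 1 S 2.
Only Euclidean fails.

Euclidean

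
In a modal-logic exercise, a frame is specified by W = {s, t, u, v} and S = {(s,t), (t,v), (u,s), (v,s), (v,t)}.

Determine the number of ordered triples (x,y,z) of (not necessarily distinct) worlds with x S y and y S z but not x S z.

Enumerating: (s,t,v), (t,v,s), (t,v,t), (u,s,t), (v,t,v).

5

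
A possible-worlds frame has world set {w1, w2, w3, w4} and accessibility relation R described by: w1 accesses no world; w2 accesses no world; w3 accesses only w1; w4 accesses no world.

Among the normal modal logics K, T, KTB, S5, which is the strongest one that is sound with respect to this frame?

Reflexive (axiom T): no — w1 is not related to itself.
Symmetric (axiom B): no — w3 R w1 but not w1 R w3.
Euclidean (axiom 5): no — w3 R w1 and w3 R w1, but not w1 R w1.
So F validates K; T would additionally require R to be reflexive. The strongest is K.

K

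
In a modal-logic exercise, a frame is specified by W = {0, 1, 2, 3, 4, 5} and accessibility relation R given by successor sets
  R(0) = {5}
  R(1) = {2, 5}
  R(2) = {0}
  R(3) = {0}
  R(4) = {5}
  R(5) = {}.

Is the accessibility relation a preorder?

No

Reflexive: no — 0 is not related to itself.
Transitive: no — 1 R 2 and 2 R 0, but not 1 R 0.
So R is not a preorder.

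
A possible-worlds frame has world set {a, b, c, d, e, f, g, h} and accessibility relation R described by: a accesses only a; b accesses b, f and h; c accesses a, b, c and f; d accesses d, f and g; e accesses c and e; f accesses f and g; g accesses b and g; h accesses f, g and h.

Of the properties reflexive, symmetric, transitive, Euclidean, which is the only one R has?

Reflexive: yes — every world is R-related to itself.
Symmetric: no — b R f but not f R b.
Transitive: no — b R f and f R g, but not b R g.
Euclidean: no — b R f and b R h, but not f R h.
Only reflexive holds.

reflexive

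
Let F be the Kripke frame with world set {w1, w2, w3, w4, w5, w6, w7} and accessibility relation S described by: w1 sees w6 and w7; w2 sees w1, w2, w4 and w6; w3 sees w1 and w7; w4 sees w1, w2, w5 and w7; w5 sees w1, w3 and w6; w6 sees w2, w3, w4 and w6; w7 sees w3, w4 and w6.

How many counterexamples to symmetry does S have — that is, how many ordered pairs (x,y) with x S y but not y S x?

12

Enumerating: (w1,w6), (w1,w7), (w2,w1), (w3,w1), (w4,w1), (w4,w5), (w5,w1), (w5,w3), (w5,w6), (w6,w3), (w6,w4), (w7,w6).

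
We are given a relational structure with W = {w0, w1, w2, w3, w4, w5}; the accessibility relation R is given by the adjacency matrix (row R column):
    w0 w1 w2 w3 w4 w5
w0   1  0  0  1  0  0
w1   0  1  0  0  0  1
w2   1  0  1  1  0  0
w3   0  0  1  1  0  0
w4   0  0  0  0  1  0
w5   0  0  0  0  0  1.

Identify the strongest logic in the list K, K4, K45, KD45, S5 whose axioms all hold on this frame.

Transitive (axiom 4): no — w0 R w3 and w3 R w2, but not w0 R w2.
Euclidean (axiom 5): no — w2 R w3 and w2 R w0, but not w3 R w0.
Serial (axiom D): yes — every world has a successor (e.g. w0 R w0).
Reflexive (axiom T): yes — every world is R-related to itself.
So F validates K; K4 would additionally require R to be transitive. The strongest is K.

K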